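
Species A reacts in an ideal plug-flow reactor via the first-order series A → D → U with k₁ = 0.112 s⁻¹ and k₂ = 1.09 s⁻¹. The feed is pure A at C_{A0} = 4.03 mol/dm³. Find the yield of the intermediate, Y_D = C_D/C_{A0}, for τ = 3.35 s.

Solving the coupled first-order balances gives C_D(τ) = [k₁/(k₂−k₁)]·C_{A0}·(e^(−k₁τ) − e^(−k₂τ)).
e^(−k₁τ) = e^(−0.112×3.35) = e^(−0.3752) = 0.6872; e^(−k₂τ) = e^(−3.652) = 0.02595.
C_D = 0.112×4.03/(1.09−0.112) × (0.6872−0.02595) = 0.4615×0.6612 = 0.3052 mol/dm³.
Y_D = C_D/C_{A0} = 0.3052/4.03 = 0.0757.

0.0757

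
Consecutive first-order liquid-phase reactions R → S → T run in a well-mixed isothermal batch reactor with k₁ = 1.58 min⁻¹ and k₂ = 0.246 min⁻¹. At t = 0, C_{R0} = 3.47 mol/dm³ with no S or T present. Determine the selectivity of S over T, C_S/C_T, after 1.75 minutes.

2.88

The intermediate concentration in a first-order A→B→C sequence is C_S = k₁C_{R0}(e^(−k₁t) − e^(−k₂t))/(k₂−k₁).
e^(−k₁t) = e^(−1.58×1.75) = e^(−2.765) = 0.06298; e^(−k₂t) = e^(−0.4305) = 0.6502.
C_S = 1.58×3.47/(0.246−1.58) × (0.06298−0.6502) = (-4.110)×(-0.5872) = 2.413 mol/dm³.
C_R = C_{R0}e^(−k₁t) = 0.2185 mol/dm³, so C_T = C_{R0}−C_R−C_S = 0.8381 mol/dm³; C_S/C_T = 2.88.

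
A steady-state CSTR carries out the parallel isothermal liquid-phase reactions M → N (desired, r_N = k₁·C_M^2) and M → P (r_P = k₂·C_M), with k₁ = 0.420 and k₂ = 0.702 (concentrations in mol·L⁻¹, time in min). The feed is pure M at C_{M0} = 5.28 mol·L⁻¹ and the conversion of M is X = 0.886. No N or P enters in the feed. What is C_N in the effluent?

1.24 mol·L⁻¹

Exit C_M = C_{M0}(1−X) = 5.28×0.114 = 0.6019 mol·L⁻¹.
Rates in a CSTR are evaluated at the outlet concentration: r_N = 0.420×0.6019^2 = 0.1522, r_P = 0.702×0.6019 = 0.4225.
Fraction of consumed M going to N: r_N/(r_N+r_P) = 0.2648.
C_N = 0.2648·C_{M0}·X = 0.2648×5.28×0.886 = 1.24 mol·L⁻¹.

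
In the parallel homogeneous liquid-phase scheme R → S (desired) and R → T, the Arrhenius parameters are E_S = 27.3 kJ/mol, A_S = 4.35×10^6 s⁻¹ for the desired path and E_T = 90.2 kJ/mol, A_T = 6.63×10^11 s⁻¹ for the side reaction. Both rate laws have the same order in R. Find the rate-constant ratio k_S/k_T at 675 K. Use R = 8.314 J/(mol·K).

0.484

With equal orders, S_{S/T} = k_S/k_T = (A_S/A_T)·exp[(E_T−E_S)/(RT)].
(E_T−E_S)/(RT) = (90.2−27.3)×10³/(8.314×675) = 62900/5612 = 11.21.
k_S/k_T = (4.35×10^6/6.63×10^11)·exp(11.21) = 6.561×10^-6 × 73734 = 0.484.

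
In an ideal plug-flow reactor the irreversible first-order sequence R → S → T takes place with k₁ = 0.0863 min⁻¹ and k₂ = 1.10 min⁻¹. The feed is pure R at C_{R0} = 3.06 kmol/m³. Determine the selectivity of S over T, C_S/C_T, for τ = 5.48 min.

0.163

For first-order series with pure R initially, C_S(τ) = k₁C_{R0}/(k₂−k₁)·(e^(−k₁τ) − e^(−k₂τ)).
e^(−k₁τ) = e^(−0.0863×5.48) = e^(−0.4729) = 0.6232; e^(−k₂τ) = e^(−6.028) = 0.002410.
C_S = 0.0863×3.06/(1.10−0.0863) × (0.6232−0.002410) = 0.2605×0.6208 = 0.1617 kmol/m³.
C_R = C_{R0}e^(−k₁τ) = 1.907 kmol/m³, so C_T = C_{R0}−C_R−C_S = 0.9914 kmol/m³; C_S/C_T = 0.163.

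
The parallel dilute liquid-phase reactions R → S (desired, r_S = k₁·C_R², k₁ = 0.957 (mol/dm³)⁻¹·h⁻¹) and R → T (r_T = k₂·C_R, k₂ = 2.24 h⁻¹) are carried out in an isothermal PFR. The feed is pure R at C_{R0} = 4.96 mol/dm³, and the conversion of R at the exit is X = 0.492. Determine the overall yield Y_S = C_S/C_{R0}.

C_R = C_{R0}(1−X) = 2.520 mol/dm³.
Along a PFR/batch, dC_T/dC_R = −r_T/(r_S+r_T) = −k₂/(k₂+k₁·C_R).
Integrating from C_{R0} to C_R: C_T = (2.24/0.957)·ln[(2.24+0.957·4.96)/(2.24+0.957·2.52)] = 2.341·ln(6.987/4.651) = 0.9523 mol/dm³.
Then C_S = (C_{R0}−C_R) − C_T = 2.440 − 0.9523 = 1.488 mol/dm³.
Y_S = C_S/C_{R0} = 1.488/4.96 = 0.300.

0.300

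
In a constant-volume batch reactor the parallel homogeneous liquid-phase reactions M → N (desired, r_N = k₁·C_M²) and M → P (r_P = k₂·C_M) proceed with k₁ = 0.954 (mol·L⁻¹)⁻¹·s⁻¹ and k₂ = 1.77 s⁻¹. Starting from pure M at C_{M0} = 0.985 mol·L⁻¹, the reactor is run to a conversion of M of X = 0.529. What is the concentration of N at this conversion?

0.145 mol·L⁻¹

C_M = C_{M0}(1−X) = 0.4639 mol·L⁻¹.
Along a PFR/batch, dC_P/dC_M = −r_P/(r_N+r_P) = −k₂/(k₂+k₁·C_M).
Integrating from C_{M0} to C_M: C_P = (1.77/0.954)·ln[(1.77+0.954·0.985)/(1.77+0.954·0.464)] = 1.855·ln(2.710/2.213) = 0.3760 mol·L⁻¹.
Then C_N = (C_{M0}−C_M) − C_P = 0.5211 − 0.3760 = 0.1450 mol·L⁻¹.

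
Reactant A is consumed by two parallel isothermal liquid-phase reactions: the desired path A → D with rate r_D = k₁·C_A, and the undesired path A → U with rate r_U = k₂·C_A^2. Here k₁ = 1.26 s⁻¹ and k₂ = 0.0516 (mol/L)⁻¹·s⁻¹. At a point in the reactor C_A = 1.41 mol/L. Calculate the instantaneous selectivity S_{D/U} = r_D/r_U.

17.3

S_{D/U} = r_D/r_U = (k₁·C_A)/(k₂·C_A^2) = (k₁/k₂)·C_A⁻¹.
= (1.26×1.410) / (0.0516×1.410^2) = 1.777/0.1026 = 17.3.
The undesired path is higher order in A, so low C_A (CSTR or dilute feed) favours D.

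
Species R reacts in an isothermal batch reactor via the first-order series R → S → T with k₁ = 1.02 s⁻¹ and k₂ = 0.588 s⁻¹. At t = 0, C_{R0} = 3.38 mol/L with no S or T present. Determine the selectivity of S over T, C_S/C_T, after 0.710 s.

3.93

The intermediate concentration in a first-order A→B→C sequence is C_S = k₁C_{R0}(e^(−k₁t) − e^(−k₂t))/(k₂−k₁).
e^(−k₁t) = e^(−1.02×0.710) = e^(−0.7242) = 0.4847; e^(−k₂t) = e^(−0.4175) = 0.6587.
C_S = 1.02×3.38/(0.588−1.02) × (0.4847−0.6587) = (-7.981)×(-0.1740) = 1.389 mol/L.
C_R = C_{R0}e^(−k₁t) = 1.638 mol/L, so C_T = C_{R0}−C_R−C_S = 0.3531 mol/L; C_S/C_T = 3.93.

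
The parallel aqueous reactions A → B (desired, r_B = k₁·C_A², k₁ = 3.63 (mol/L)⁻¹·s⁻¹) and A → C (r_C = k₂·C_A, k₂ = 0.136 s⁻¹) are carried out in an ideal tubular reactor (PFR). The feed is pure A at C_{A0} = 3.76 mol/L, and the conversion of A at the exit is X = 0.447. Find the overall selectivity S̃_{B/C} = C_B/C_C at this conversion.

75.8

C_A = C_{A0}(1−X) = 2.079 mol/L.
Along a PFR/batch, dC_C/dC_A = −r_C/(r_B+r_C) = −k₂/(k₂+k₁·C_A).
Integrating from C_{A0} to C_A: C_C = (0.136/3.63)·ln[(0.136+3.63·3.76)/(0.136+3.63·2.08)] = 0.03747·ln(13.78/7.684) = 0.02190 mol/L.
Then C_B = (C_{A0}−C_A) − C_C = 1.681 − 0.02190 = 1.659 mol/L.
S̃_{B/C} = C_B/C_C = 1.659/0.02190 = 75.8.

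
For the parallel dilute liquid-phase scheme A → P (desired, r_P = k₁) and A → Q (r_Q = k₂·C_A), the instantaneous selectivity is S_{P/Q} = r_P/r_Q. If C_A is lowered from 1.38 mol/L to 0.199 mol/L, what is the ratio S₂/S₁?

S_{P/Q} = (k₁/k₂)·C_A⁻¹, so S₂/S₁ = (C_{A,2}/C_{A,1})⁻¹.
= 1.38/0.199 = 6.93.

6.93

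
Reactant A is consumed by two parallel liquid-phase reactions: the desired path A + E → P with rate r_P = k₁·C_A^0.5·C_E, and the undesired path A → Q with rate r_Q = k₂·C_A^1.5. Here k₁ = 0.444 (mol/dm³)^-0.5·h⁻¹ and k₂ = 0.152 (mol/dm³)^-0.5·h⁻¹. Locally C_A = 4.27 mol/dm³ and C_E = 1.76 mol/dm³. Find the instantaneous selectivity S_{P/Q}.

S_{P/Q} = r_P/r_Q = (k₁·C_A^0.5·C_E)/(k₂·C_A^1.5) = (k₁/k₂)·C_A⁻¹·C_E.
= (0.444×4.270^0.5×1.760) / (0.152×4.270^1.5) = 1.615/1.341 = 1.20.

1.20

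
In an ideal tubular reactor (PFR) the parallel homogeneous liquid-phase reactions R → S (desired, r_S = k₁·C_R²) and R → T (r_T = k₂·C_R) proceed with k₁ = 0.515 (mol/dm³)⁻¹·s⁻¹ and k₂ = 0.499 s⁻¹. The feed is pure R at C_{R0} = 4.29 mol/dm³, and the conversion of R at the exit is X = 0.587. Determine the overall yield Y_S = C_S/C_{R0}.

C_R = C_{R0}(1−X) = 1.772 mol/dm³.
Along a PFR/batch, dC_T/dC_R = −r_T/(r_S+r_T) = −k₂/(k₂+k₁·C_R).
Integrating from C_{R0} to C_R: C_T = (0.499/0.515)·ln[(0.499+0.515·4.29)/(0.499+0.515·1.77)] = 0.9689·ln(2.708/1.411) = 0.6315 mol/dm³.
Then C_S = (C_{R0}−C_R) − C_T = 2.518 − 0.6315 = 1.887 mol/dm³.
Y_S = C_S/C_{R0} = 1.887/4.29 = 0.440.

0.440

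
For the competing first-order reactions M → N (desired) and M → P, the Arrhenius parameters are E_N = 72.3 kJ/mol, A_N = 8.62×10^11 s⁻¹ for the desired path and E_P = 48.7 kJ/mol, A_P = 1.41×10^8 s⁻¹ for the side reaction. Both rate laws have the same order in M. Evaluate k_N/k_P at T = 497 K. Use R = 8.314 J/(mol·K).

With equal orders, S_{N/P} = k_N/k_P = (A_N/A_P)·exp[(E_P−E_N)/(RT)].
(E_P−E_N)/(RT) = (48.7−72.3)×10³/(8.314×497) = -23600/4132 = -5.711.
k_N/k_P = (8.62×10^11/1.41×10^8)·exp(-5.711) = 6113 × 0.003308 = 20.2.
Since E_N > E_P, raising the temperature improves selectivity toward N.

20.2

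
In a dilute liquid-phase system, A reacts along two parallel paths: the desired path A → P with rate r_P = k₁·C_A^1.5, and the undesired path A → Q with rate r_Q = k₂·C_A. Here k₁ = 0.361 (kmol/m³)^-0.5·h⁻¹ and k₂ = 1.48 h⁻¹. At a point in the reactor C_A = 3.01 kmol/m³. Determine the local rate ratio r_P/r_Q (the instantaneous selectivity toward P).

0.423

S_{P/Q} = r_P/r_Q = (k₁·C_A^1.5)/(k₂·C_A) = (k₁/k₂)·C_A^0.5.
= (0.361×3.010^1.5) / (1.48×3.010) = 1.885/4.455 = 0.423.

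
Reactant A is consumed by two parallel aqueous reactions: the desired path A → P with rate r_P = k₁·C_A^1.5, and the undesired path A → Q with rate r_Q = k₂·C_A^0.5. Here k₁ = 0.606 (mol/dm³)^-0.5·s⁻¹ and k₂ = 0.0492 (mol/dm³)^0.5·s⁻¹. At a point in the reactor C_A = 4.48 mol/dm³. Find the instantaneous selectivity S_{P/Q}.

S_{P/Q} = r_P/r_Q = (k₁·C_A^1.5)/(k₂·C_A^0.5) = (k₁/k₂)·C_A.
= (0.606×4.480^1.5) / (0.0492×4.480^0.5) = 5.746/0.1041 = 55.2.
Since the desired path is higher order in A, keeping C_A high (PFR or concentrated feed) favours P.

55.2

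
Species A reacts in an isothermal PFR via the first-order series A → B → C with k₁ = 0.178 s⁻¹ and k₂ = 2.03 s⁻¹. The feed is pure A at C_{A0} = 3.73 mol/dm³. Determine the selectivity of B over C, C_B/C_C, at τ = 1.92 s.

0.297

Solving the coupled first-order balances gives C_B(τ) = [k₁/(k₂−k₁)]·C_{A0}·(e^(−k₁τ) − e^(−k₂τ)).
e^(−k₁τ) = e^(−0.178×1.92) = e^(−0.3418) = 0.7105; e^(−k₂τ) = e^(−3.898) = 0.02029.
C_B = 0.178×3.73/(2.03−0.178) × (0.7105−0.02029) = 0.3585×0.6902 = 0.2474 mol/dm³.
C_A = C_{A0}e^(−k₁τ) = 2.650 mol/dm³, so C_C = C_{A0}−C_A−C_B = 0.8323 mol/dm³; C_B/C_C = 0.297.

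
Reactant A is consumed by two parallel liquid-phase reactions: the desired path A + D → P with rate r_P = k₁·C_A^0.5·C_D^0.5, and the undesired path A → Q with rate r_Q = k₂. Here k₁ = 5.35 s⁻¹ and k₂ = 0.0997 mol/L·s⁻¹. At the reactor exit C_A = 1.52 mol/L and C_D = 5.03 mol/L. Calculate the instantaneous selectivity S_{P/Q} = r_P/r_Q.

148

S_{P/Q} = r_P/r_Q = (k₁·C_A^0.5·C_D^0.5)/(k₂) = (k₁/k₂)·C_A^0.5·C_D^0.5.
= (5.35×1.520^0.5×5.030^0.5) / (0.0997) = 14.79/0.09970 = 148.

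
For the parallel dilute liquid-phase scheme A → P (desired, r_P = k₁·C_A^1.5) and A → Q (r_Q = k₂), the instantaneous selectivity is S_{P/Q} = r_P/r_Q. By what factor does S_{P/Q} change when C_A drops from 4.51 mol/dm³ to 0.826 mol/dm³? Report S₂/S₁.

0.0784

S_{P/Q} = (k₁/k₂)·C_A^1.5, so S₂/S₁ = (C_{A,2}/C_{A,1})^1.5.
= (0.826/4.51)^1.5 = (0.1831)^1.5 = 0.0784.
Selectivity toward P falls as C_A falls — high-concentration operation is favoured.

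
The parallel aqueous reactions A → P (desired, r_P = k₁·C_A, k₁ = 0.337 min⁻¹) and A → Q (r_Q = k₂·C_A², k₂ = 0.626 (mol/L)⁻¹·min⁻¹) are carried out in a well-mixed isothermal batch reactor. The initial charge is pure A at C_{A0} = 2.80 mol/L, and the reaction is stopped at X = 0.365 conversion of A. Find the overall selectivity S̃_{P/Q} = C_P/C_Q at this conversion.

0.238

C_A = C_{A0}(1−X) = 1.778 mol/L.
Along a PFR/batch, dC_P/dC_A = −r_P/(r_P+r_Q) = −k₁/(k₁+k₂·C_A).
Integrating from C_{A0} to C_A: C_P = (0.337/0.626)·ln[(0.337+0.626·2.80)/(0.337+0.626·1.78)] = 0.5383·ln(2.090/1.450) = 0.1968 mol/L.
C_Q = (C_{A0}−C_A)−C_P = 0.8252 mol/L; S̃_{P/Q} = 0.1968/0.8252 = 0.238.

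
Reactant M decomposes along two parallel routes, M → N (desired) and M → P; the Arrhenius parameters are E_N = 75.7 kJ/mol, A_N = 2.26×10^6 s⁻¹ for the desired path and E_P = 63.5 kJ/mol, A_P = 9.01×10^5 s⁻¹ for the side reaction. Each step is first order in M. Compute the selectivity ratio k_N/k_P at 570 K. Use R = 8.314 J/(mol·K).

k_N/k_P = (A_N/A_P)·exp[−(E_N−E_P)/(RT)] = (A_N/A_P)·exp[(E_P−E_N)/(RT)].
(E_P−E_N)/(RT) = (63.5−75.7)×10³/(8.314×570) = -12200/4739 = -2.574.
k_N/k_P = (2.26×10^6/9.01×10^5)·exp(-2.574) = 2.508 × 0.07620 = 0.191.

0.191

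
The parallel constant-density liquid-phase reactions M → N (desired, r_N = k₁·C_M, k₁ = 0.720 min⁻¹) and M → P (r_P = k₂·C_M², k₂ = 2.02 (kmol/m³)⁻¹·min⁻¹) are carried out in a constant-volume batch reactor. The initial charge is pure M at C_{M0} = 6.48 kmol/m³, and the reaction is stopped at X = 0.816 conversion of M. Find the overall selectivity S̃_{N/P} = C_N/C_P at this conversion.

C_M = C_{M0}(1−X) = 1.192 kmol/m³.
Along a PFR/batch, dC_N/dC_M = −r_N/(r_N+r_P) = −k₁/(k₁+k₂·C_M).
Integrating from C_{M0} to C_M: C_N = (0.720/2.02)·ln[(0.720+2.02·6.48)/(0.720+2.02·1.19)] = 0.3564·ln(13.81/3.128) = 0.5292 kmol/m³.
C_P = (C_{M0}−C_M)−C_N = 4.758 kmol/m³; S̃_{N/P} = 0.5292/4.758 = 0.111.

0.111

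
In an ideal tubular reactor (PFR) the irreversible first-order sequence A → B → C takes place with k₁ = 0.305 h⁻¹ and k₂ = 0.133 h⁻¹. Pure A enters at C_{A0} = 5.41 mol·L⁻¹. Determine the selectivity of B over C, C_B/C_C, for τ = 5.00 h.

2.05

The intermediate concentration in a first-order A→B→C sequence is C_B = k₁C_{A0}(e^(−k₁τ) − e^(−k₂τ))/(k₂−k₁).
e^(−k₁τ) = e^(−0.305×5.00) = e^(−1.525) = 0.2176; e^(−k₂τ) = e^(−0.6650) = 0.5143.
C_B = 0.305×5.41/(0.133−0.305) × (0.2176−0.5143) = (-9.593)×(-0.2967) = 2.846 mol·L⁻¹.
C_A = C_{A0}e^(−k₁τ) = 1.177 mol·L⁻¹, so C_C = C_{A0}−C_A−C_B = 1.387 mol·L⁻¹; C_B/C_C = 2.05.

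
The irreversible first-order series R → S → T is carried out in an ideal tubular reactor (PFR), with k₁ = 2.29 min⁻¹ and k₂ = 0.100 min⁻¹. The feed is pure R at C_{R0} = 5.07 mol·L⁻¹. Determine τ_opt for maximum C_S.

1.43 min

Setting dC_S/dτ = 0 gives τ_opt = ln(k₂/k₁)/(k₂−k₁).
= ln(0.100/2.29)/(0.100−2.29) = ln(0.04367)/-2.190 = -3.131/-2.190 = 1.43 min.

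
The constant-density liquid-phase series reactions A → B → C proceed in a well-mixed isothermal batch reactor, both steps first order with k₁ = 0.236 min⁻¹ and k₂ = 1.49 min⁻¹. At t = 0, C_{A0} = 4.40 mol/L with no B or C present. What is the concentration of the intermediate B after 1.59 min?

0.492 mol/L

For first-order series with pure A initially, C_B(t) = k₁C_{A0}/(k₂−k₁)·(e^(−k₁t) − e^(−k₂t)).
e^(−k₁t) = e^(−0.236×1.59) = e^(−0.3752) = 0.6871; e^(−k₂t) = e^(−2.369) = 0.09356.
C_B = 0.236×4.40/(1.49−0.236) × (0.6871−0.09356) = 0.8281×0.5936 = 0.4915 mol/L.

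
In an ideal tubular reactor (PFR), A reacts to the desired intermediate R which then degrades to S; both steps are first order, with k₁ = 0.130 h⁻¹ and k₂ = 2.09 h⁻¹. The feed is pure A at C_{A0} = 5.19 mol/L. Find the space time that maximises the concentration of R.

For first-order series the maximum of C_R occurs at τ_opt = ln(k₂/k₁)/(k₂−k₁).
= ln(2.09/0.130)/(2.09−0.130) = ln(16.08)/1.960 = 2.777/1.960 = 1.42 h.

1.42 h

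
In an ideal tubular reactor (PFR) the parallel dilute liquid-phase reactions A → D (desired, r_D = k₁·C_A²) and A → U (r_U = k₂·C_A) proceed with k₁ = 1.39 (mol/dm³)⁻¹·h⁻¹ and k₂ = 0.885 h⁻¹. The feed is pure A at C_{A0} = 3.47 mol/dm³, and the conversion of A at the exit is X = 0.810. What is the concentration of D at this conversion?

C_A = C_{A0}(1−X) = 0.6593 mol/dm³.
Along a PFR/batch, dC_U/dC_A = −r_U/(r_D+r_U) = −k₂/(k₂+k₁·C_A).
Integrating from C_{A0} to C_A: C_U = (0.885/1.39)·ln[(0.885+1.39·3.47)/(0.885+1.39·0.659)] = 0.6367·ln(5.708/1.801) = 0.7343 mol/dm³.
Then C_D = (C_{A0}−C_A) − C_U = 2.811 − 0.7343 = 2.076 mol/dm³.

2.08 mol/dm³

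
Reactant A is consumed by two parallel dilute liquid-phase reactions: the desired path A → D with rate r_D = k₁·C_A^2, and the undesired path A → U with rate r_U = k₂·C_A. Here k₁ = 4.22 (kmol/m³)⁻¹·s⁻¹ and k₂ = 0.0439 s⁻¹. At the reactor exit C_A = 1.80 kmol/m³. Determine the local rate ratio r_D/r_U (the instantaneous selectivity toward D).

S_{D/U} = r_D/r_U = (k₁·C_A^2)/(k₂·C_A) = (k₁/k₂)·C_A.
= (4.22×1.800^2) / (0.0439×1.800) = 13.67/0.07902 = 173.

173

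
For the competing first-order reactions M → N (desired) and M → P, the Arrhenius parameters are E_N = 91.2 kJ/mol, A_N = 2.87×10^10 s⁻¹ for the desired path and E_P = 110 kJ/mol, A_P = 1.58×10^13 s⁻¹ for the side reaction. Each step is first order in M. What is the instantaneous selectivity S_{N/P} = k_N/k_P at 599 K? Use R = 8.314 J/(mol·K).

k_N/k_P = (A_N/A_P)·exp[−(E_N−E_P)/(RT)] = (A_N/A_P)·exp[(E_P−E_N)/(RT)].
(E_P−E_N)/(RT) = (110−91.2)×10³/(8.314×599) = 18800/4980 = 3.775.
k_N/k_P = (2.87×10^10/1.58×10^13)·exp(3.775) = 0.001816 × 43.60 = 0.0792.
Since E_N < E_P, lowering the temperature improves selectivity toward N.

0.0792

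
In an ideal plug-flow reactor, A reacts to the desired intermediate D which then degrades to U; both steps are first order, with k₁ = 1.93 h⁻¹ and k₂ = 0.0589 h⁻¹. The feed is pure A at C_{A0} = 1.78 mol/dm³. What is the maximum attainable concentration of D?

For a first-order series the maximum intermediate yield is C_{D,max}/C_{A0} = (k₁/k₂)^[k₂/(k₂−k₁)].
= (1.93/0.0589)^(0.0589/(0.0589−1.93)) = (32.77)^(-0.03148) = 0.8960.
C_{D,max} = 0.8960×1.78 = 1.59 mol/dm³.

1.59 mol/dm³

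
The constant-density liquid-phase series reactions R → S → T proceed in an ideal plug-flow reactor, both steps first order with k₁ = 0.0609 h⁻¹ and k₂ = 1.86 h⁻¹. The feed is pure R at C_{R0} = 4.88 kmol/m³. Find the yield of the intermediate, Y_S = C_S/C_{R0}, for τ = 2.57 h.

0.0287

For first-order series with pure R initially, C_S(τ) = k₁C_{R0}/(k₂−k₁)·(e^(−k₁τ) − e^(−k₂τ)).
e^(−k₁τ) = e^(−0.0609×2.57) = e^(−0.1565) = 0.8551; e^(−k₂τ) = e^(−4.780) = 0.008394.
C_S = 0.0609×4.88/(1.86−0.0609) × (0.8551−0.008394) = 0.1652×0.8467 = 0.1399 kmol/m³.
Y_S = C_S/C_{R0} = 0.1399/4.88 = 0.0287.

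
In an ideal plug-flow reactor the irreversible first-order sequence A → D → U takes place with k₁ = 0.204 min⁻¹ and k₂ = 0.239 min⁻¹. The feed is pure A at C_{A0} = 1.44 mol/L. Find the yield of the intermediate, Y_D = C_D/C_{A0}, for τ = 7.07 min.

The intermediate concentration in a first-order A→B→C sequence is C_D = k₁C_{A0}(e^(−k₁τ) − e^(−k₂τ))/(k₂−k₁).
e^(−k₁τ) = e^(−0.204×7.07) = e^(−1.442) = 0.2364; e^(−k₂τ) = e^(−1.690) = 0.1846.
C_D = 0.204×1.44/(0.239−0.204) × (0.2364−0.1846) = 8.393×0.05182 = 0.4349 mol/L.
Y_D = C_D/C_{A0} = 0.4349/1.44 = 0.302.

0.302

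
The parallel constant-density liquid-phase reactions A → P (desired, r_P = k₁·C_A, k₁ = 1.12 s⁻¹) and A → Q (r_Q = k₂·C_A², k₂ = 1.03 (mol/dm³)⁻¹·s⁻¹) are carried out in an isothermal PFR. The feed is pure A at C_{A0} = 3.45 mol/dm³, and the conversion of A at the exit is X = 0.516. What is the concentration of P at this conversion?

C_A = C_{A0}(1−X) = 1.670 mol/dm³.
Along a PFR/batch, dC_P/dC_A = −r_P/(r_P+r_Q) = −k₁/(k₁+k₂·C_A).
Integrating from C_{A0} to C_A: C_P = (1.12/1.03)·ln[(1.12+1.03·3.45)/(1.12+1.03·1.67)] = 1.087·ln(4.674/2.840) = 0.5417 mol/dm³.

0.542 mol/dm³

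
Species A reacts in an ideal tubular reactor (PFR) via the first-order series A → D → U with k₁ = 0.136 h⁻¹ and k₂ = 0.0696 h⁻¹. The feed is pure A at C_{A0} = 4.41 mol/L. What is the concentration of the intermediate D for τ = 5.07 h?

For first-order series with pure A initially, C_D(τ) = k₁C_{A0}/(k₂−k₁)·(e^(−k₁τ) − e^(−k₂τ)).
e^(−k₁τ) = e^(−0.136×5.07) = e^(−0.6895) = 0.5018; e^(−k₂τ) = e^(−0.3529) = 0.7027.
C_D = 0.136×4.41/(0.0696−0.136) × (0.5018−0.7027) = (-9.033)×(-0.2009) = 1.814 mol/L.

1.81 mol/L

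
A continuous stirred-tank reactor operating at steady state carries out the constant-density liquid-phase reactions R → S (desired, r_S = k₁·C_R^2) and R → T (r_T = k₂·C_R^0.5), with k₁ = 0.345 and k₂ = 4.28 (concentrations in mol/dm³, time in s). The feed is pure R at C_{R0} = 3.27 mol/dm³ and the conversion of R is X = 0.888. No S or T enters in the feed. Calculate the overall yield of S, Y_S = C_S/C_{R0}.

0.0156

Exit C_R = C_{R0}(1−X) = 3.27×0.112 = 0.3662 mol/dm³.
In a CSTR the entire volume is at exit conditions, so r_S = 0.345×0.3662^2 = 0.04628 and r_T = 4.28×0.3662^0.5 = 2.590.
Fraction of consumed R going to S: r_S/(r_S+r_T) = 0.01755.
C_S = 0.01755·C_{R0}·X = 0.01755×3.27×0.888 = 0.0510 mol/dm³; Y_S = C_S/C_{R0} = 0.0156.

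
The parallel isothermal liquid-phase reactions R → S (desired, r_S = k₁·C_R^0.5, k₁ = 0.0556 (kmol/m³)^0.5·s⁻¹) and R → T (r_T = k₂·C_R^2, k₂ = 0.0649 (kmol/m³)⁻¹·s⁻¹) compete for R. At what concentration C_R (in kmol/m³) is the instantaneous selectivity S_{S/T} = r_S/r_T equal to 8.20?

S_{S/T} = (k₁/k₂)·C_R^-1.5 ⇒ C_R = (S·k₂/k₁)^(1/(-1.5)).
= (8.20×0.0649/0.0556)^(-0.6667) = (9.572)^(-0.6667) = 0.222 kmol/m³.

0.222 kmol/m³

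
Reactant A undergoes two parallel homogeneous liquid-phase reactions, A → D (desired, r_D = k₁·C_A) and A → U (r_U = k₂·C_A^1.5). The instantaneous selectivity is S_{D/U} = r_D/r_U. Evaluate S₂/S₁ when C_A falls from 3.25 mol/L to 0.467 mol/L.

2.64

S_{D/U} = (k₁/k₂)·C_A^-0.5, so S₂/S₁ = (C_{A,2}/C_{A,1})^-0.5.
= (0.467/3.25)^(-0.5) = (0.1437)^(-0.5) = 2.64.
Selectivity toward D rises as C_A falls — low-concentration operation is favoured.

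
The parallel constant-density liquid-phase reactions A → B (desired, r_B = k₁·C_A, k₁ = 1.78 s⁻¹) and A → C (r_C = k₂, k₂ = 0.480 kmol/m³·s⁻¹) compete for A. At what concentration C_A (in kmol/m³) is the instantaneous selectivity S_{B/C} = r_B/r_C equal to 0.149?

0.0402 kmol/m³

S_{B/C} = (k₁/k₂)·C_A ⇒ C_A = S·k₂/k₁.
= 0.149×0.480/1.78 = 0.0402 kmol/m³.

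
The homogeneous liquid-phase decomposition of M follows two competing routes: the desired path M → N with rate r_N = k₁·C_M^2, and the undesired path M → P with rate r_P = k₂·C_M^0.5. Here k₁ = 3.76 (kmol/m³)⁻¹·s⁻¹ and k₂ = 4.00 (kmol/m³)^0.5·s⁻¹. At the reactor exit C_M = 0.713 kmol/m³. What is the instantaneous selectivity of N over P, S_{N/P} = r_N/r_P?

S_{N/P} = r_N/r_P = (k₁·C_M^2)/(k₂·C_M^0.5) = (k₁/k₂)·C_M^1.5.
= (3.76×0.7130^2) / (4.00×0.7130^0.5) = 1.911/3.378 = 0.566.
Since the desired path is higher order in M, keeping C_M high (PFR or concentrated feed) favours N.

0.566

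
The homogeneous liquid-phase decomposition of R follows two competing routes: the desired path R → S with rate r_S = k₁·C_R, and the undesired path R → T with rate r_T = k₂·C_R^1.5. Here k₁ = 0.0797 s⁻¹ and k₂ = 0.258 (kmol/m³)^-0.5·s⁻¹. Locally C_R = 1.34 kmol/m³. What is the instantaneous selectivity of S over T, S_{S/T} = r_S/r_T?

S_{S/T} = r_S/r_T = (k₁·C_R)/(k₂·C_R^1.5) = (k₁/k₂)·C_R^-0.5.
= (0.0797×1.340) / (0.258×1.340^1.5) = 0.1068/0.4002 = 0.267.

0.267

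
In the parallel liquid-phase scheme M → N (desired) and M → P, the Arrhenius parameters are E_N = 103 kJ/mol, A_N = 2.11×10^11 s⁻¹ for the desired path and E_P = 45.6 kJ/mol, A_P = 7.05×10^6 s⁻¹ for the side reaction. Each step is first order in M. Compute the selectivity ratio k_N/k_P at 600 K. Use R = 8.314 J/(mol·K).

0.301

k_N/k_P = (A_N/A_P)·exp[−(E_N−E_P)/(RT)] = (A_N/A_P)·exp[(E_P−E_N)/(RT)].
(E_P−E_N)/(RT) = (45.6−103)×10³/(8.314×600) = -57400/4988 = -11.51.
k_N/k_P = (2.11×10^11/7.05×10^6)·exp(-11.51) = 29929 × 1.006×10^-5 = 0.301.
Since E_N > E_P, raising the temperature improves selectivity toward N.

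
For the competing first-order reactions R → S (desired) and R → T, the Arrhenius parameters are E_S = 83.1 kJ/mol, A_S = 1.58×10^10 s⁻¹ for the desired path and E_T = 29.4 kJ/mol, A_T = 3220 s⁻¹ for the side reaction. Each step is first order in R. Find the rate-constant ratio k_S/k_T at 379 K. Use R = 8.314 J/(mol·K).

0.195

Since both paths have the same order in R, the concentration cancels and S_{S/T} = k_S/k_T = (A_S/A_T)·exp[(E_T−E_S)/(RT)].
(E_T−E_S)/(RT) = (29.4−83.1)×10³/(8.314×379) = -53700/3151 = -17.04.
k_S/k_T = (1.58×10^10/3220)·exp(-17.04) = 4.907×10^6 × 3.969×10^-8 = 0.195.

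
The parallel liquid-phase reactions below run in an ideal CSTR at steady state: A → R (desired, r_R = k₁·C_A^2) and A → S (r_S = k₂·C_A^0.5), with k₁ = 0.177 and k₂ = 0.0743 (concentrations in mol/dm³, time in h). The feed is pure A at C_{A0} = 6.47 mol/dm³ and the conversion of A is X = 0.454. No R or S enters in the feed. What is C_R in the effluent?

2.76 mol/dm³

Exit C_A = C_{A0}(1−X) = 6.47×0.546 = 3.533 mol/dm³.
A CSTR operates uniformly at the exit composition, giving r_R = 2.209 and r_S = 0.1396 (each k·C_A^n at C_A = 3.533).
Fraction of consumed A going to R: r_R/(r_R+r_S) = 0.9405.
C_R = 0.9405·C_{A0}·X = 0.9405×6.47×0.454 = 2.76 mol/dm³.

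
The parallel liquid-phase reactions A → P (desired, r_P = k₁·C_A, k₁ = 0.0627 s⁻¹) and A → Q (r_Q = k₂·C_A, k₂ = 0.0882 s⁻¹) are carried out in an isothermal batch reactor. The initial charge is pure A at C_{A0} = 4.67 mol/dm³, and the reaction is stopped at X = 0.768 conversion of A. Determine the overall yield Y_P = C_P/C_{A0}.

C_A = C_{A0}(1−X) = 1.083 mol/dm³.
Both paths are first order in A, so the instantaneous fraction to P is constant: dC_P/d(−C_A) = k₁/(k₁+k₂) = 0.4155.
C_P = 0.4155·(C_{A0}−C_A) = 0.4155×3.587 = 1.49 mol/dm³.
Y_P = C_P/C_{A0} = 1.490/4.67 = 0.319.

0.319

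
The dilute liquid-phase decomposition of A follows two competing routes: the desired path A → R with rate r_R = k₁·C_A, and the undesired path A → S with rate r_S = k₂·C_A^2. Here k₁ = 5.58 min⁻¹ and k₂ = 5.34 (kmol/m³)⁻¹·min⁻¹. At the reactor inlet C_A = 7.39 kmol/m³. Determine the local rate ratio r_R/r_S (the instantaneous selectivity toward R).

0.141

S_{R/S} = r_R/r_S = (k₁·C_A)/(k₂·C_A^2) = (k₁/k₂)·C_A⁻¹.
= (5.58×7.390) / (5.34×7.390^2) = 41.24/291.6 = 0.141.
The undesired path is higher order in A, so low C_A (CSTR or dilute feed) favours R.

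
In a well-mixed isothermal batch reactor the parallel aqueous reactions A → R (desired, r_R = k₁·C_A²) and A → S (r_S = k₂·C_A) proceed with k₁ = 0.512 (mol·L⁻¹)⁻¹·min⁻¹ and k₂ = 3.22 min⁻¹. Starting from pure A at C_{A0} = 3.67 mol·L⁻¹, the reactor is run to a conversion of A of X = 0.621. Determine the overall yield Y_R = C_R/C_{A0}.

C_A = C_{A0}(1−X) = 1.391 mol·L⁻¹.
Along a PFR/batch, dC_S/dC_A = −r_S/(r_R+r_S) = −k₂/(k₂+k₁·C_A).
Integrating from C_{A0} to C_A: C_S = (3.22/0.512)·ln[(3.22+0.512·3.67)/(3.22+0.512·1.39)] = 6.289·ln(5.099/3.932) = 1.634 mol·L⁻¹.
Then C_R = (C_{A0}−C_A) − C_S = 2.279 − 1.634 = 0.6448 mol·L⁻¹.
Y_R = C_R/C_{A0} = 0.6448/3.67 = 0.176.

0.176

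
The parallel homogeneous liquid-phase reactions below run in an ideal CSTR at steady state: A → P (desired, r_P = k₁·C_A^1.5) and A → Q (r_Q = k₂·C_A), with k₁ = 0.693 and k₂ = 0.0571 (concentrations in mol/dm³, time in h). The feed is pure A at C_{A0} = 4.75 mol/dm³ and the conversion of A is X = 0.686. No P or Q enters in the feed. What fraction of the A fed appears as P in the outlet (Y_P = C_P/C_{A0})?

0.643

Exit C_A = C_{A0}(1−X) = 4.75×0.314 = 1.491 mol/dm³.
A CSTR operates uniformly at the exit composition, giving r_P = 1.262 and r_Q = 0.08516 (each k·C_A^n at C_A = 1.491).
Fraction of consumed A going to P: r_P/(r_P+r_Q) = 0.9368.
C_P = 0.9368·C_{A0}·X = 0.9368×4.75×0.686 = 3.05 mol/dm³; Y_P = C_P/C_{A0} = 0.643.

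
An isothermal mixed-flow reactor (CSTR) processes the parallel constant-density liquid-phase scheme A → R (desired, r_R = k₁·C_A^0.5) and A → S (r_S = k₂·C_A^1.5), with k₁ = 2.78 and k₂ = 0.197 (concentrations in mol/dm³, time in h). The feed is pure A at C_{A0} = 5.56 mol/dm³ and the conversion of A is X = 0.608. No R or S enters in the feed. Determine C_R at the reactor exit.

2.93 mol/dm³

Exit C_A = C_{A0}(1−X) = 5.56×0.392 = 2.180 mol/dm³.
Rates in a CSTR are evaluated at the outlet concentration: r_R = 2.78×2.180^0.5 = 4.104, r_S = 0.197×2.180^1.5 = 0.6339.
Fraction of consumed A going to R: r_R/(r_R+r_S) = 0.8662.
C_R = 0.8662·C_{A0}·X = 0.8662×5.56×0.608 = 2.93 mol/dm³.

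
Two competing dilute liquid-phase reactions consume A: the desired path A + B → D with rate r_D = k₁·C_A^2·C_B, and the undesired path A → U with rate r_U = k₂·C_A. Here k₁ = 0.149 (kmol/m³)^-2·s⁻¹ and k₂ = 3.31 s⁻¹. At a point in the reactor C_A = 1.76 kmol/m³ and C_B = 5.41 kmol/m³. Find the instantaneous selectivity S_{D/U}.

0.429

S_{D/U} = r_D/r_U = (k₁·C_A^2·C_B)/(k₂·C_A) = (k₁/k₂)·C_A·C_B.
= (0.149×1.760^2×5.410) / (3.31×1.760) = 2.497/5.826 = 0.429.
Since the desired path is higher order in A, keeping C_A high (PFR or concentrated feed) favours D.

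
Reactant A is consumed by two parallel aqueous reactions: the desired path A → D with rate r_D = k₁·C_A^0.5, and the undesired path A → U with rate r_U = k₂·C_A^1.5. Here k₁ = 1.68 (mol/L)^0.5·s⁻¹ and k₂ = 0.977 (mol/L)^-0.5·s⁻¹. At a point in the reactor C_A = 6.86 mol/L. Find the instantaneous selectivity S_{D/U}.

S_{D/U} = r_D/r_U = (k₁·C_A^0.5)/(k₂·C_A^1.5) = (k₁/k₂)·C_A⁻¹.
= (1.68×6.860^0.5) / (0.977×6.860^1.5) = 4.400/17.55 = 0.251.

0.251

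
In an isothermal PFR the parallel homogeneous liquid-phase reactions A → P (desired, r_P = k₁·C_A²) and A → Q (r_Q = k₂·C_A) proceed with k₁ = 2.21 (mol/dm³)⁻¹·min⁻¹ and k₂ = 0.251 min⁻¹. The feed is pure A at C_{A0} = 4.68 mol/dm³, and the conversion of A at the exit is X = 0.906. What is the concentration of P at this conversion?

C_A = C_{A0}(1−X) = 0.4399 mol/dm³.
Along a PFR/batch, dC_Q/dC_A = −r_Q/(r_P+r_Q) = −k₂/(k₂+k₁·C_A).
Integrating from C_{A0} to C_A: C_Q = (0.251/2.21)·ln[(0.251+2.21·4.68)/(0.251+2.21·0.440)] = 0.1136·ln(10.59/1.223) = 0.2452 mol/dm³.
Then C_P = (C_{A0}−C_A) − C_Q = 4.240 − 0.2452 = 3.995 mol/dm³.

3.99 mol/dm³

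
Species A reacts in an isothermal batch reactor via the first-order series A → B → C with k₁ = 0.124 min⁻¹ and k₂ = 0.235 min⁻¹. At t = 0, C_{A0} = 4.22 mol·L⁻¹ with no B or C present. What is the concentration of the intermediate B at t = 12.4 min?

0.757 mol·L⁻¹

Solving the coupled first-order balances gives C_B(t) = [k₁/(k₂−k₁)]·C_{A0}·(e^(−k₁t) − e^(−k₂t)).
e^(−k₁t) = e^(−0.124×12.4) = e^(−1.538) = 0.2149; e^(−k₂t) = e^(−2.914) = 0.05426.
C_B = 0.124×4.22/(0.235−0.124) × (0.2149−0.05426) = 4.714×0.1606 = 0.7573 mol·L⁻¹.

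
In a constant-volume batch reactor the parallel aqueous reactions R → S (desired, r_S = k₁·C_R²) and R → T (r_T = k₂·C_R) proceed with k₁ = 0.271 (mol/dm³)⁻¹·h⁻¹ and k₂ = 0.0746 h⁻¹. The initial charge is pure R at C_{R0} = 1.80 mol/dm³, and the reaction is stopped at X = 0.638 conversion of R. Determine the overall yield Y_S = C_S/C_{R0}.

0.515

C_R = C_{R0}(1−X) = 0.6516 mol/dm³.
Along a PFR/batch, dC_T/dC_R = −r_T/(r_S+r_T) = −k₂/(k₂+k₁·C_R).
Integrating from C_{R0} to C_R: C_T = (0.0746/0.271)·ln[(0.0746+0.271·1.80)/(0.0746+0.271·0.652)] = 0.2753·ln(0.5624/0.2512) = 0.2219 mol/dm³.
Then C_S = (C_{R0}−C_R) − C_T = 1.148 − 0.2219 = 0.9265 mol/dm³.
Y_S = C_S/C_{R0} = 0.9265/1.80 = 0.515.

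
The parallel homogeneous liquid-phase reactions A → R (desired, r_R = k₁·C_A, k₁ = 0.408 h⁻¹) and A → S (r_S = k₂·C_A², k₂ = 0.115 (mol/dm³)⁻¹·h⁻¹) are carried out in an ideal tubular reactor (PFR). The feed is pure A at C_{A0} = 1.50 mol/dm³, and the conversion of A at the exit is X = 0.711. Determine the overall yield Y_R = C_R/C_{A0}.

C_A = C_{A0}(1−X) = 0.4335 mol/dm³.
Along a PFR/batch, dC_R/dC_A = −r_R/(r_R+r_S) = −k₁/(k₁+k₂·C_A).
Integrating from C_{A0} to C_A: C_R = (0.408/0.115)·ln[(0.408+0.115·1.50)/(0.408+0.115·0.434)] = 3.548·ln(0.5805/0.4579) = 0.8421 mol/dm³.
Y_R = C_R/C_{A0} = 0.8421/1.50 = 0.561.

0.561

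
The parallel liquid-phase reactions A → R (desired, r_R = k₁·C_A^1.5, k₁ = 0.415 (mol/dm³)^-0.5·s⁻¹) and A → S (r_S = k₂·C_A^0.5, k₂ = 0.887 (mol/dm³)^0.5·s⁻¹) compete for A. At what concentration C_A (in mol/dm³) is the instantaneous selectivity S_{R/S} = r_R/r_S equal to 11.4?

24.4 mol/dm³

S_{R/S} = (k₁/k₂)·C_A ⇒ C_A = S·k₂/k₁.
= 11.4×0.887/0.415 = 24.4 mol/dm³.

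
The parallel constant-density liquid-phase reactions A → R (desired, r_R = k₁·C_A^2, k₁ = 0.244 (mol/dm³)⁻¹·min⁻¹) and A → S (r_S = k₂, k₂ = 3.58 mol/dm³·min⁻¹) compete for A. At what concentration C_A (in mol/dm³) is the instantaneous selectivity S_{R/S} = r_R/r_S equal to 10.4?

12.4 mol/dm³

S_{R/S} = (k₁/k₂)·C_A^2 ⇒ C_A = (S·k₂/k₁)^(0.5).
= (10.4×3.58/0.244)^(0.5) = (152.6)^(0.5) = 12.4 mol/dm³.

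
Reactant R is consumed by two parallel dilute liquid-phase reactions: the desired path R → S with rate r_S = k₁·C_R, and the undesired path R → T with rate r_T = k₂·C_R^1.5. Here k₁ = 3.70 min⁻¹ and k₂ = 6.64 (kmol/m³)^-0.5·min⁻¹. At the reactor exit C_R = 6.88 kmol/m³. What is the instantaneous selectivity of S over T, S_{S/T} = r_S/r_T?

0.212

S_{S/T} = r_S/r_T = (k₁·C_R)/(k₂·C_R^1.5) = (k₁/k₂)·C_R^-0.5.
= (3.70×6.880) / (6.64×6.880^1.5) = 25.46/119.8 = 0.212.
The undesired path is higher order in R, so low C_R (CSTR or dilute feed) favours S.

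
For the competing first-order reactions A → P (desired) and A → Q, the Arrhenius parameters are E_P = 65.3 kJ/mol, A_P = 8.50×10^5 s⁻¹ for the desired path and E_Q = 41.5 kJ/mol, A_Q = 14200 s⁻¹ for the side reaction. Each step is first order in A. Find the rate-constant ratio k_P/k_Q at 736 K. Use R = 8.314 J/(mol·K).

1.22

k_P/k_Q = (A_P/A_Q)·exp[−(E_P−E_Q)/(RT)] = (A_P/A_Q)·exp[(E_Q−E_P)/(RT)].
(E_Q−E_P)/(RT) = (41.5−65.3)×10³/(8.314×736) = -23800/6119 = -3.889.
k_P/k_Q = (8.50×10^5/14200)·exp(-3.889) = 59.86 × 0.02046 = 1.22.
Since E_P > E_Q, raising the temperature improves selectivity toward P.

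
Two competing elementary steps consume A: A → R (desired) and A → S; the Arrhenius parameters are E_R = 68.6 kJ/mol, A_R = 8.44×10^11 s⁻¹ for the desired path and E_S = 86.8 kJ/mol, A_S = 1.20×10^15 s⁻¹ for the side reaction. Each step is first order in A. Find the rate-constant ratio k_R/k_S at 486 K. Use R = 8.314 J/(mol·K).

0.0636

Since both paths have the same order in A, the concentration cancels and S_{R/S} = k_R/k_S = (A_R/A_S)·exp[(E_S−E_R)/(RT)].
(E_S−E_R)/(RT) = (86.8−68.6)×10³/(8.314×486) = 18200/4041 = 4.504.
k_R/k_S = (8.44×10^11/1.20×10^15)·exp(4.504) = 7.033×10^-4 × 90.40 = 0.0636.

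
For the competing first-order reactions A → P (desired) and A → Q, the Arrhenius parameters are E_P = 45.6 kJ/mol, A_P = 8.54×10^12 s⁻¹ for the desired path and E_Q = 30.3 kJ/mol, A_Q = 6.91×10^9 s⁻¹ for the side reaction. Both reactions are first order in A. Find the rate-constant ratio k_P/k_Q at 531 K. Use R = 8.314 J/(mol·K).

With equal orders, S_{P/Q} = k_P/k_Q = (A_P/A_Q)·exp[(E_Q−E_P)/(RT)].
(E_Q−E_P)/(RT) = (30.3−45.6)×10³/(8.314×531) = -15300/4415 = -3.466.
k_P/k_Q = (8.54×10^12/6.91×10^9)·exp(-3.466) = 1236 × 0.03125 = 38.6.
Since E_P > E_Q, raising the temperature improves selectivity toward P.

38.6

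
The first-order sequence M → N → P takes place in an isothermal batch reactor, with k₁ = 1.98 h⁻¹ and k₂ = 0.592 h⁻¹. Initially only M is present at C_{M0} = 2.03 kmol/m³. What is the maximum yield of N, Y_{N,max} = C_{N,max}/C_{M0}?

Evaluating C_N at t_opt = ln(k₂/k₁)/(k₂−k₁) gives C_{N,max}/C_{M0} = (k₁/k₂)^[k₂/(k₂−k₁)].
= (1.98/0.592)^(0.592/(0.592−1.98)) = (3.345)^(-0.4265) = 0.5975.

0.598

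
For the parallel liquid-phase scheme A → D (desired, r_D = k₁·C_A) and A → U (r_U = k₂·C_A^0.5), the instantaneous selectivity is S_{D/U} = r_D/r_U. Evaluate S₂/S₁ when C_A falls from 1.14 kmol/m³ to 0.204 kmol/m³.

0.423

S_{D/U} = (k₁/k₂)·C_A^0.5, so S₂/S₁ = (C_{A,2}/C_{A,1})^0.5.
= (0.204/1.14)^0.5 = (0.1789)^0.5 = 0.423.
Selectivity toward D falls as C_A falls — high-concentration operation is favoured.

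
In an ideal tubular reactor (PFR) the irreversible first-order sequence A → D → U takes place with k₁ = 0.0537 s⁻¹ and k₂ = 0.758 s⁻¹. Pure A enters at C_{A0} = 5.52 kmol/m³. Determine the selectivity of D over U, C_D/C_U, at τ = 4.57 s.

Solving the coupled first-order balances gives C_D(τ) = [k₁/(k₂−k₁)]·C_{A0}·(e^(−k₁τ) − e^(−k₂τ)).
e^(−k₁τ) = e^(−0.0537×4.57) = e^(−0.2454) = 0.7824; e^(−k₂τ) = e^(−3.464) = 0.03130.
C_D = 0.0537×5.52/(0.758−0.0537) × (0.7824−0.03130) = 0.4209×0.7511 = 0.3161 kmol/m³.
C_A = C_{A0}e^(−k₁τ) = 4.319 kmol/m³, so C_U = C_{A0}−C_A−C_D = 0.8851 kmol/m³; C_D/C_U = 0.357.

0.357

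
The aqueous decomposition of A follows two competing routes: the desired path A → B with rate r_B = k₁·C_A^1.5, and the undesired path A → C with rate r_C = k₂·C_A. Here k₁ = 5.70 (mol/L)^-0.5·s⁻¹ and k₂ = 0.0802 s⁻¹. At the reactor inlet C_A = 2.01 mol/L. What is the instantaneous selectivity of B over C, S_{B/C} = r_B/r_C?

101

S_{B/C} = r_B/r_C = (k₁·C_A^1.5)/(k₂·C_A) = (k₁/k₂)·C_A^0.5.
= (5.70×2.010^1.5) / (0.0802×2.010) = 16.24/0.1612 = 101.
Since the desired path is higher order in A, keeping C_A high (PFR or concentrated feed) favours B.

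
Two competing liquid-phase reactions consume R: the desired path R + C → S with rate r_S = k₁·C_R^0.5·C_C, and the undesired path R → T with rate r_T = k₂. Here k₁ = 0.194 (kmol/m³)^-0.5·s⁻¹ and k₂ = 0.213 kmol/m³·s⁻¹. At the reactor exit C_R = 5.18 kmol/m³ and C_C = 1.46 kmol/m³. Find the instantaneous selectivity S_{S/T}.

3.03

S_{S/T} = r_S/r_T = (k₁·C_R^0.5·C_C)/(k₂) = (k₁/k₂)·C_R^0.5·C_C.
= (0.194×5.180^0.5×1.460) / (0.213) = 0.6446/0.2130 = 3.03.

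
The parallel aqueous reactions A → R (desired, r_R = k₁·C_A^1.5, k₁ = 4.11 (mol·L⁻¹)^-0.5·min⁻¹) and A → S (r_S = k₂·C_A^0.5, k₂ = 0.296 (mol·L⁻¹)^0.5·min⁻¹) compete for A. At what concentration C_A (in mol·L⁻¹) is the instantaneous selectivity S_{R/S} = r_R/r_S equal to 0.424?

0.0305 mol·L⁻¹

S_{R/S} = (k₁/k₂)·C_A ⇒ C_A = S·k₂/k₁.
= 0.424×0.296/4.11 = 0.0305 mol·L⁻¹.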